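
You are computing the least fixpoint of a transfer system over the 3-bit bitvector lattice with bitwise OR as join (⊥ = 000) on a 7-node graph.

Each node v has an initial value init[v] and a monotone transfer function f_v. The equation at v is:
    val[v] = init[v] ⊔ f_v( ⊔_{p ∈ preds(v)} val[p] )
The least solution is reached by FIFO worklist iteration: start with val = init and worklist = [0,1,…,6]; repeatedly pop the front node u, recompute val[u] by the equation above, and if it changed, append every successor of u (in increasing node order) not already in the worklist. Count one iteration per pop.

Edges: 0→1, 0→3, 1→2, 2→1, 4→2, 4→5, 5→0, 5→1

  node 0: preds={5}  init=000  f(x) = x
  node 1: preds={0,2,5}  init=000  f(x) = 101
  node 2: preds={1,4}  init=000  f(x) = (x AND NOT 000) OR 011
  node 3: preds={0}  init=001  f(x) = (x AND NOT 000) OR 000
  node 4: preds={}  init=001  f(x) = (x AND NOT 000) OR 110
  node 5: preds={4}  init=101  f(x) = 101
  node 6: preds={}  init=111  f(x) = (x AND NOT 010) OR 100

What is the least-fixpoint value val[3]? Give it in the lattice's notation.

101

Worklist (9 pops):
  #1 pop 0: in=101 → 101 (was 000); enqueue []
  #2 pop 1: in=101 → 101 (was 000); enqueue []
  #3 pop 2: in=101 → 111 (was 000); enqueue [1]
  #4 pop 3: in=101 → 101 (was 001); enqueue []
  #5 pop 4: in=000 → 111 (was 001); enqueue [2]
  #6 pop 5: in=111 → 101 (no change)
  #7 pop 6: in=000 → 111 (no change)
  #8 pop 1: in=111 → 101 (no change)
  #9 pop 2: in=111 → 111 (no change)

Fixpoint:
  val[0] = 101
  val[1] = 101
  val[2] = 111
  val[3] = 101
  val[4] = 111
  val[5] = 101
  val[6] = 111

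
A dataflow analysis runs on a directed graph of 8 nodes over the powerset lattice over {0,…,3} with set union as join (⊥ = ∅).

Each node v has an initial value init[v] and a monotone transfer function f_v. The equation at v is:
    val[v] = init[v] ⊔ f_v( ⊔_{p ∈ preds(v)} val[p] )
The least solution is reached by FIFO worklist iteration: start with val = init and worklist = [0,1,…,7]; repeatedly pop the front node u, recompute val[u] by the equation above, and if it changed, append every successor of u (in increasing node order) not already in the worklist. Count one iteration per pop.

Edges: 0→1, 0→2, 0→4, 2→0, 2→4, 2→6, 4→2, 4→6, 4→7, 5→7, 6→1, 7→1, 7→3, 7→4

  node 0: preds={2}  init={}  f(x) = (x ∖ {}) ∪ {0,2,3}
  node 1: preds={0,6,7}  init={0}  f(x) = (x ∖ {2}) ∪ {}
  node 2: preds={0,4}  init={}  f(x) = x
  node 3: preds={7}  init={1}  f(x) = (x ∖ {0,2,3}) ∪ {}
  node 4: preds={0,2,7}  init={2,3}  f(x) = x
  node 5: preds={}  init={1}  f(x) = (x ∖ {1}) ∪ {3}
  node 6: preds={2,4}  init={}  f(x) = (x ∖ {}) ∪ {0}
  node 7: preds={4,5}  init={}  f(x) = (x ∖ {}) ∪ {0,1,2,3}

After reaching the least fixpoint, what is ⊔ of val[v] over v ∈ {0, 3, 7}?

Iteration log — 20 steps:
  step 1. node 0  ⊔preds={}  new={0,2,3}  old={}  +wl: 
  step 2. node 1  ⊔preds={0,2,3}  new={0,3}  old={0}  +wl: 
  step 3. node 2  ⊔preds={0,2,3}  new={0,2,3}  old={}  +wl: 0
  step 4. node 3  ⊔preds={}  new={1}  stable
  step 5. node 4  ⊔preds={0,2,3}  new={0,2,3}  old={2,3}  +wl: 2
  step 6. node 5  ⊔preds={}  new={1,3}  old={1}  +wl: 
  step 7. node 6  ⊔preds={0,2,3}  new={0,2,3}  old={}  +wl: 1
  step 8. node 7  ⊔preds={0,1,2,3}  new={0,1,2,3}  old={}  +wl: 3,4
  step 9. node 0  ⊔preds={0,2,3}  new={0,2,3}  stable
  step 10. node 2  ⊔preds={0,2,3}  new={0,2,3}  stable
  step 11. node 1  ⊔preds={0,1,2,3}  new={0,1,3}  old={0,3}  +wl: 
  step 12. node 3  ⊔preds={0,1,2,3}  new={1}  stable
  step 13. node 4  ⊔preds={0,1,2,3}  new={0,1,2,3}  old={0,2,3}  +wl: 2,6,7
  step 14. node 2  ⊔preds={0,1,2,3}  new={0,1,2,3}  old={0,2,3}  +wl: 0,4
  step 15. node 6  ⊔preds={0,1,2,3}  new={0,1,2,3}  old={0,2,3}  +wl: 1
  step 16. node 7  ⊔preds={0,1,2,3}  new={0,1,2,3}  stable
  step 17. node 0  ⊔preds={0,1,2,3}  new={0,1,2,3}  old={0,2,3}  +wl: 2
  step 18. node 4  ⊔preds={0,1,2,3}  new={0,1,2,3}  stable
  step 19. node 1  ⊔preds={0,1,2,3}  new={0,1,3}  stable
  step 20. node 2  ⊔preds={0,1,2,3}  new={0,1,2,3}  stable

Least fixpoint reached:
  node 0: {0,1,2,3}
  node 1: {0,1,3}
  node 2: {0,1,2,3}
  node 3: {1}
  node 4: {0,1,2,3}
  node 5: {1,3}
  node 6: {0,1,2,3}
  node 7: {0,1,2,3}

{0,1,2,3}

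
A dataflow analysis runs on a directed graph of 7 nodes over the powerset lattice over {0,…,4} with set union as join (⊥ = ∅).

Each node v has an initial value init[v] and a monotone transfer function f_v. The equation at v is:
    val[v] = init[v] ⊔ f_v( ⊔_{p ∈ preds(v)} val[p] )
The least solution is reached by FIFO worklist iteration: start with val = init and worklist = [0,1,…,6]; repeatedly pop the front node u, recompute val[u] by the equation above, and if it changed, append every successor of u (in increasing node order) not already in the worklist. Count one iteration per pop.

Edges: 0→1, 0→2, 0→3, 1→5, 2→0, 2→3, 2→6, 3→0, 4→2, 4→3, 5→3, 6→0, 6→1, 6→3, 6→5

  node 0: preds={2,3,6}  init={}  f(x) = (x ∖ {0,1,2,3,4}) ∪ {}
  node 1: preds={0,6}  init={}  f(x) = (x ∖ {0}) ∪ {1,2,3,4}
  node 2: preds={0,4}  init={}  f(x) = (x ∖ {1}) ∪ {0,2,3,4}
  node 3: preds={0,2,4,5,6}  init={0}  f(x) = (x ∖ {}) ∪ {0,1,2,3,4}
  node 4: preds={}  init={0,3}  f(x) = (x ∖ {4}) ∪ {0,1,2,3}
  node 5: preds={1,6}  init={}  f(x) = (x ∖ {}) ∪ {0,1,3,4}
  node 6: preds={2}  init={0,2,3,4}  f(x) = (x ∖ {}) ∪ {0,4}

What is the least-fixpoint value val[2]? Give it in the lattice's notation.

Trace (10 dequeues):
  [1] u=0 | in {0,2,3,4} | out {} | ==
  [2] u=1 | in {0,2,3,4} | out {1,2,3,4} | prev {} | push {}
  [3] u=2 | in {0,3} | out {0,2,3,4} | prev {} | push {0}
  [4] u=3 | in {0,2,3,4} | out {0,1,2,3,4} | prev {0} | push {}
  [5] u=4 | in {} | out {0,1,2,3} | prev {0,3} | push {2,3}
  [6] u=5 | in {0,1,2,3,4} | out {0,1,2,3,4} | prev {} | push {}
  [7] u=6 | in {0,2,3,4} | out {0,2,3,4} | ==
  [8] u=0 | in {0,1,2,3,4} | out {} | ==
  [9] u=2 | in {0,1,2,3} | out {0,2,3,4} | ==
  [10] u=3 | in {0,1,2,3,4} | out {0,1,2,3,4} | ==

Converged values:
  [0] {}
  [1] {1,2,3,4}
  [2] {0,2,3,4}
  [3] {0,1,2,3,4}
  [4] {0,1,2,3}
  [5] {0,1,2,3,4}
  [6] {0,2,3,4}

{0,2,3,4}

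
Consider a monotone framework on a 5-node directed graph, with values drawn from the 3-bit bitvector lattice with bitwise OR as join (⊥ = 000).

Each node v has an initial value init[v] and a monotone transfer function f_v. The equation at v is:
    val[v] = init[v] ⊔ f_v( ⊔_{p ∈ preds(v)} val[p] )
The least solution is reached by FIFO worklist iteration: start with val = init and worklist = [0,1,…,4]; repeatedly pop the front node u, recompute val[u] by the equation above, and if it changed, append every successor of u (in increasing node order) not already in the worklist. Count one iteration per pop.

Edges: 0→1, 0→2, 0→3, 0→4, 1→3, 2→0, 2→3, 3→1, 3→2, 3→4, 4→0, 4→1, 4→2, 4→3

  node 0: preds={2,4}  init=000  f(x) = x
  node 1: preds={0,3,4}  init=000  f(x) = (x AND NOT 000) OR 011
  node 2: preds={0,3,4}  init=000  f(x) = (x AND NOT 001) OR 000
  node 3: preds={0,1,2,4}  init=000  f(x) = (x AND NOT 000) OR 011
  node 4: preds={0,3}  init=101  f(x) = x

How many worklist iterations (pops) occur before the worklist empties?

11

Trace (11 dequeues):
  [1] u=0 | in 101 | out 101 | prev 000 | push {}
  [2] u=1 | in 101 | out 111 | prev 000 | push {}
  [3] u=2 | in 101 | out 100 | prev 000 | push {0}
  [4] u=3 | in 111 | out 111 | prev 000 | push {1,2}
  [5] u=4 | in 111 | out 111 | prev 101 | push {3}
  [6] u=0 | in 111 | out 111 | prev 101 | push {4}
  [7] u=1 | in 111 | out 111 | ==
  [8] u=2 | in 111 | out 110 | prev 100 | push {0}
  [9] u=3 | in 111 | out 111 | ==
  [10] u=4 | in 111 | out 111 | ==
  [11] u=0 | in 111 | out 111 | ==

Converged values:
  [0] 111
  [1] 111
  [2] 110
  [3] 111
  [4] 111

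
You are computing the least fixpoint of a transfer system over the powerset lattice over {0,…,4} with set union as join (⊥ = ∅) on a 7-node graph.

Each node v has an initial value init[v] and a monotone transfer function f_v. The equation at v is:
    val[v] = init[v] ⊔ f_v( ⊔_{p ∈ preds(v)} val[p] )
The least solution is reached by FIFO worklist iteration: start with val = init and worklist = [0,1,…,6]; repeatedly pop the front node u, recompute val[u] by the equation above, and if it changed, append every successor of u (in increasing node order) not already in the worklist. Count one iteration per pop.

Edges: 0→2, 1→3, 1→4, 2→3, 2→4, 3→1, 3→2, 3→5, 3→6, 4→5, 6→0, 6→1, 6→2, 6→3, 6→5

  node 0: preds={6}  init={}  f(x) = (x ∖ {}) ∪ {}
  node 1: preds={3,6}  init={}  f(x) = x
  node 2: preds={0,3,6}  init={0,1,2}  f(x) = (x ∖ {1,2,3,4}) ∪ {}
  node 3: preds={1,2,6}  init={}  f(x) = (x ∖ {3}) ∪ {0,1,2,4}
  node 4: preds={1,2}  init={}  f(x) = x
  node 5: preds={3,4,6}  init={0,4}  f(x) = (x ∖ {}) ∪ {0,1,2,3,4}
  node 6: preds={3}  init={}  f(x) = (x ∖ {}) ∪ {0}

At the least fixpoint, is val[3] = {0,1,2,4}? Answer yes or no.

Iteration log — 15 steps:
  step 1. node 0  ⊔preds={}  new={}  stable
  step 2. node 1  ⊔preds={}  new={}  stable
  step 3. node 2  ⊔preds={}  new={0,1,2}  stable
  step 4. node 3  ⊔preds={0,1,2}  new={0,1,2,4}  old={}  +wl: 1,2
  step 5. node 4  ⊔preds={0,1,2}  new={0,1,2}  old={}  +wl: 
  step 6. node 5  ⊔preds={0,1,2,4}  new={0,1,2,3,4}  old={0,4}  +wl: 
  step 7. node 6  ⊔preds={0,1,2,4}  new={0,1,2,4}  old={}  +wl: 0,3,5
  step 8. node 1  ⊔preds={0,1,2,4}  new={0,1,2,4}  old={}  +wl: 4
  step 9. node 2  ⊔preds={0,1,2,4}  new={0,1,2}  stable
  step 10. node 0  ⊔preds={0,1,2,4}  new={0,1,2,4}  old={}  +wl: 2
  step 11. node 3  ⊔preds={0,1,2,4}  new={0,1,2,4}  stable
  step 12. node 5  ⊔preds={0,1,2,4}  new={0,1,2,3,4}  stable
  step 13. node 4  ⊔preds={0,1,2,4}  new={0,1,2,4}  old={0,1,2}  +wl: 5
  step 14. node 2  ⊔preds={0,1,2,4}  new={0,1,2}  stable
  step 15. node 5  ⊔preds={0,1,2,4}  new={0,1,2,3,4}  stable

Least fixpoint reached:
  node 0: {0,1,2,4}
  node 1: {0,1,2,4}
  node 2: {0,1,2}
  node 3: {0,1,2,4}
  node 4: {0,1,2,4}
  node 5: {0,1,2,3,4}
  node 6: {0,1,2,4}

yes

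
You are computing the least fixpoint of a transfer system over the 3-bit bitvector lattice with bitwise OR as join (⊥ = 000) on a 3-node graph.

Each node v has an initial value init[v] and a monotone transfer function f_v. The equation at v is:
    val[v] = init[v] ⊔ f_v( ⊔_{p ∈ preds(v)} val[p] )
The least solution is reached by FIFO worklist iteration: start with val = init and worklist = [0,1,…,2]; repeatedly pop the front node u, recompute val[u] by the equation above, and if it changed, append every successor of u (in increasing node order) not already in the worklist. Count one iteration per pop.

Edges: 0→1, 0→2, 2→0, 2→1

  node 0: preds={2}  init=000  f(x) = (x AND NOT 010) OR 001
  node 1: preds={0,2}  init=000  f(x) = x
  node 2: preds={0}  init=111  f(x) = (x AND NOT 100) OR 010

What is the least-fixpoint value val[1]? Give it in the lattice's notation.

111

Worklist (3 pops):
  #1 pop 0: in=111 → 101 (was 000); enqueue []
  #2 pop 1: in=111 → 111 (was 000); enqueue []
  #3 pop 2: in=101 → 111 (no change)

Fixpoint:
  val[0] = 101
  val[1] = 111
  val[2] = 111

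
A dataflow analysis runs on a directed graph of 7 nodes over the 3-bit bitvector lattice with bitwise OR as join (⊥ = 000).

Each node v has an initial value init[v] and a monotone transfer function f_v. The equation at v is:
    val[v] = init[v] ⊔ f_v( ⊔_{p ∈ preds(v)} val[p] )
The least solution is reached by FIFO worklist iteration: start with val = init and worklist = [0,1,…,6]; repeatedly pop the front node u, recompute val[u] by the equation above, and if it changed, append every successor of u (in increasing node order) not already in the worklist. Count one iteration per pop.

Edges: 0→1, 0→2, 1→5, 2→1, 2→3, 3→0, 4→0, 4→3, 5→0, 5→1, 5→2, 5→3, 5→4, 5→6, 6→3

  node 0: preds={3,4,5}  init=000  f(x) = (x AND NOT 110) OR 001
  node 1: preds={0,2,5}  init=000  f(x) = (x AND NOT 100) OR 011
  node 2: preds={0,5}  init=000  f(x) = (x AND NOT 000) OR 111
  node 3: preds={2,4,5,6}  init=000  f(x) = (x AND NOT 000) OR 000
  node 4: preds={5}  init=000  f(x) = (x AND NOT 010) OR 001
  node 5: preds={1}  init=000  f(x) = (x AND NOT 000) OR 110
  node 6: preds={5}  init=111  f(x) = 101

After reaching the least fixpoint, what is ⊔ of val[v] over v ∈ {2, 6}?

111

Iteration log — 14 steps:
  step 1. node 0  ⊔preds=000  new=001  old=000  +wl: 
  step 2. node 1  ⊔preds=001  new=011  old=000  +wl: 
  step 3. node 2  ⊔preds=001  new=111  old=000  +wl: 1
  step 4. node 3  ⊔preds=111  new=111  old=000  +wl: 0
  step 5. node 4  ⊔preds=000  new=001  old=000  +wl: 3
  step 6. node 5  ⊔preds=011  new=111  old=000  +wl: 2,4
  step 7. node 6  ⊔preds=111  new=111  stable
  step 8. node 1  ⊔preds=111  new=011  stable
  step 9. node 0  ⊔preds=111  new=001  stable
  step 10. node 3  ⊔preds=111  new=111  stable
  step 11. node 2  ⊔preds=111  new=111  stable
  step 12. node 4  ⊔preds=111  new=101  old=001  +wl: 0,3
  step 13. node 0  ⊔preds=111  new=001  stable
  step 14. node 3  ⊔preds=111  new=111  stable

Least fixpoint reached:
  node 0: 001
  node 1: 011
  node 2: 111
  node 3: 111
  node 4: 101
  node 5: 111
  node 6: 111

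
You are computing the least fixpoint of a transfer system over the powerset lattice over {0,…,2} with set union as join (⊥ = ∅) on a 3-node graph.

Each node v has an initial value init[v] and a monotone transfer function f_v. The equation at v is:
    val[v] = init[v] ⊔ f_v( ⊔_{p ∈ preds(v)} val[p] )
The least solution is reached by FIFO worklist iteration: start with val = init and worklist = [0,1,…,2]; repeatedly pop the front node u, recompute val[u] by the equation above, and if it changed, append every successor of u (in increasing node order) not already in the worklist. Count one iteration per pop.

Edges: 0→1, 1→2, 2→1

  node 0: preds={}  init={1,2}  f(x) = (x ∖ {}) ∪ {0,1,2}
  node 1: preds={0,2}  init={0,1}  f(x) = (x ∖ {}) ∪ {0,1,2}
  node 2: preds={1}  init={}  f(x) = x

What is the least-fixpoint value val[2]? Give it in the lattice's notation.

Trace (4 dequeues):
  [1] u=0 | in {} | out {0,1,2} | prev {1,2} | push {}
  [2] u=1 | in {0,1,2} | out {0,1,2} | prev {0,1} | push {}
  [3] u=2 | in {0,1,2} | out {0,1,2} | prev {} | push {1}
  [4] u=1 | in {0,1,2} | out {0,1,2} | ==

Converged values:
  [0] {0,1,2}
  [1] {0,1,2}
  [2] {0,1,2}

{0,1,2}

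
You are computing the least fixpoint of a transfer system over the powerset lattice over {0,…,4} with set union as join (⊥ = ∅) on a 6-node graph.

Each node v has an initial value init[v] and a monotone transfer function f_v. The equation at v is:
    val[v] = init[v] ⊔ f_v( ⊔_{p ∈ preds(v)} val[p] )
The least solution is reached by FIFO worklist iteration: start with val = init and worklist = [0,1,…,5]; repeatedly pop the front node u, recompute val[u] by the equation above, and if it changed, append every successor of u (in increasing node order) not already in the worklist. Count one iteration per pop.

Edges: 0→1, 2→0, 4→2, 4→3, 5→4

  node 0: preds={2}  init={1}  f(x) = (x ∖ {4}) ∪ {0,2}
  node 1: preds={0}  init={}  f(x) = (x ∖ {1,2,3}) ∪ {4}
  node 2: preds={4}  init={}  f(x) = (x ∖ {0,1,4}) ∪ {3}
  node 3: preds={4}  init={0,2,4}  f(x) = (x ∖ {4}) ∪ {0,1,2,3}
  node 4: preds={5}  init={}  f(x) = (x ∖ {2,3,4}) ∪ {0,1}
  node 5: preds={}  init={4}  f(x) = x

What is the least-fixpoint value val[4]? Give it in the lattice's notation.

{0,1}

Worklist (10 pops):
  #1 pop 0: in={} → {0,1,2} (was {1}); enqueue []
  #2 pop 1: in={0,1,2} → {0,4} (was {}); enqueue []
  #3 pop 2: in={} → {3} (was {}); enqueue [0]
  #4 pop 3: in={} → {0,1,2,3,4} (was {0,2,4}); enqueue []
  #5 pop 4: in={4} → {0,1} (was {}); enqueue [2,3]
  #6 pop 5: in={} → {4} (no change)
  #7 pop 0: in={3} → {0,1,2,3} (was {0,1,2}); enqueue [1]
  #8 pop 2: in={0,1} → {3} (no change)
  #9 pop 3: in={0,1} → {0,1,2,3,4} (no change)
  #10 pop 1: in={0,1,2,3} → {0,4} (no change)

Fixpoint:
  val[0] = {0,1,2,3}
  val[1] = {0,4}
  val[2] = {3}
  val[3] = {0,1,2,3,4}
  val[4] = {0,1}
  val[5] = {4}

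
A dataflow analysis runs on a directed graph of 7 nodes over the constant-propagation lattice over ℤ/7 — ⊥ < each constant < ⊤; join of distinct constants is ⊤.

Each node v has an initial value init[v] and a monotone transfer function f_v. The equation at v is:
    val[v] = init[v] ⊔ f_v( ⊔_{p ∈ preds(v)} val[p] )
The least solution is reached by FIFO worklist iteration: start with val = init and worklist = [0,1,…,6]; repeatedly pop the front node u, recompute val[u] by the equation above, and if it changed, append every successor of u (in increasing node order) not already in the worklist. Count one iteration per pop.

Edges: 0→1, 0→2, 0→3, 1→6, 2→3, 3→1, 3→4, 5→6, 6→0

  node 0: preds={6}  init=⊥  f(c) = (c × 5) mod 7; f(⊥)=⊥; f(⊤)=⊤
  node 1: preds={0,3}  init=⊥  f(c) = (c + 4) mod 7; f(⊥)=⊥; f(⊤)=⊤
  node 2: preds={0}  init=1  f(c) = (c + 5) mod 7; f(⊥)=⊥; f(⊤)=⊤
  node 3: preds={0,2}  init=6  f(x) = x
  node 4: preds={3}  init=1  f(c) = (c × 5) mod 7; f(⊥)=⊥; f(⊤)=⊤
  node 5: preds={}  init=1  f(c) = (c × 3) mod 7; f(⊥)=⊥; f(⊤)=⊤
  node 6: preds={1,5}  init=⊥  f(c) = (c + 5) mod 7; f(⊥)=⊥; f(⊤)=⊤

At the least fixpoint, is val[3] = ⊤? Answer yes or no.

Iteration log — 13 steps:
  step 1. node 0  ⊔preds=⊥  new=⊥  stable
  step 2. node 1  ⊔preds=6  new=3  old=⊥  +wl: 
  step 3. node 2  ⊔preds=⊥  new=1  stable
  step 4. node 3  ⊔preds=1  new=⊤  old=6  +wl: 1
  step 5. node 4  ⊔preds=⊤  new=⊤  old=1  +wl: 
  step 6. node 5  ⊔preds=⊥  new=1  stable
  step 7. node 6  ⊔preds=⊤  new=⊤  old=⊥  +wl: 0
  step 8. node 1  ⊔preds=⊤  new=⊤  old=3  +wl: 6
  step 9. node 0  ⊔preds=⊤  new=⊤  old=⊥  +wl: 1,2,3
  step 10. node 6  ⊔preds=⊤  new=⊤  stable
  step 11. node 1  ⊔preds=⊤  new=⊤  stable
  step 12. node 2  ⊔preds=⊤  new=⊤  old=1  +wl: 
  step 13. node 3  ⊔preds=⊤  new=⊤  stable

Least fixpoint reached:
  node 0: ⊤
  node 1: ⊤
  node 2: ⊤
  node 3: ⊤
  node 4: ⊤
  node 5: 1
  node 6: ⊤

yes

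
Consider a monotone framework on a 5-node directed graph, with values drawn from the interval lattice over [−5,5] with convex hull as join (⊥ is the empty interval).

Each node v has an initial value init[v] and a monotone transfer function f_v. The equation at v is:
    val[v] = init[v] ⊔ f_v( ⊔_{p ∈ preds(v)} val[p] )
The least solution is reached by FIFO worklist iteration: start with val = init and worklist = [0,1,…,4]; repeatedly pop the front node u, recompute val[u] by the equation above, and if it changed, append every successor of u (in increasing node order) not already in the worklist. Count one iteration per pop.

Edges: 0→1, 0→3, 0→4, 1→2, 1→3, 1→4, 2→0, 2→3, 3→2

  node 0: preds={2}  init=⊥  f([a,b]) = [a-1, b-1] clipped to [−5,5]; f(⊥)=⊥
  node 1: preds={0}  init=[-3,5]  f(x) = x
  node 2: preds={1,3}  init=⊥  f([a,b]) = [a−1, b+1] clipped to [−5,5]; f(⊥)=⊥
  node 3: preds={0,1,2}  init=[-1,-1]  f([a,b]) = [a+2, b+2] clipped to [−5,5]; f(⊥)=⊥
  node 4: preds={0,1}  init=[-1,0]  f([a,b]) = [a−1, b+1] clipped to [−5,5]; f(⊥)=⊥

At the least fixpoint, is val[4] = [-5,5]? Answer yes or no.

Iteration log — 13 steps:
  step 1. node 0  ⊔preds=⊥  new=⊥  stable
  step 2. node 1  ⊔preds=⊥  new=[-3,5]  stable
  step 3. node 2  ⊔preds=[-3,5]  new=[-4,5]  old=⊥  +wl: 0
  step 4. node 3  ⊔preds=[-4,5]  new=[-2,5]  old=[-1,-1]  +wl: 2
  step 5. node 4  ⊔preds=[-3,5]  new=[-4,5]  old=[-1,0]  +wl: 
  step 6. node 0  ⊔preds=[-4,5]  new=[-5,4]  old=⊥  +wl: 1,3,4
  step 7. node 2  ⊔preds=[-3,5]  new=[-4,5]  stable
  step 8. node 1  ⊔preds=[-5,4]  new=[-5,5]  old=[-3,5]  +wl: 2
  step 9. node 3  ⊔preds=[-5,5]  new=[-3,5]  old=[-2,5]  +wl: 
  step 10. node 4  ⊔preds=[-5,5]  new=[-5,5]  old=[-4,5]  +wl: 
  step 11. node 2  ⊔preds=[-5,5]  new=[-5,5]  old=[-4,5]  +wl: 0,3
  step 12. node 0  ⊔preds=[-5,5]  new=[-5,4]  stable
  step 13. node 3  ⊔preds=[-5,5]  new=[-3,5]  stable

Least fixpoint reached:
  node 0: [-5,4]
  node 1: [-5,5]
  node 2: [-5,5]
  node 3: [-3,5]
  node 4: [-5,5]

yes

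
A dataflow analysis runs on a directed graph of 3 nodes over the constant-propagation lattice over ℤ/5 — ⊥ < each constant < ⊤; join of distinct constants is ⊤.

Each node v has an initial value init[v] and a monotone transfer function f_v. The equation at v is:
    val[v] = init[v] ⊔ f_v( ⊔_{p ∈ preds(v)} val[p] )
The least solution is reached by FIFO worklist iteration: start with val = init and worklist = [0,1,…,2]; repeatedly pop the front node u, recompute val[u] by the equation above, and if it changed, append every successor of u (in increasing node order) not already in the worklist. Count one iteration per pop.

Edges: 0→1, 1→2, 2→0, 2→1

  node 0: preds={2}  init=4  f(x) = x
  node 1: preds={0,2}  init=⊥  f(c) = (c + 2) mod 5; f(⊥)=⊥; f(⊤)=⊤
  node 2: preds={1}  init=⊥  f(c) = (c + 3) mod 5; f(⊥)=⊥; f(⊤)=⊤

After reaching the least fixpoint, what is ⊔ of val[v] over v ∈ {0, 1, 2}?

⊤

Trace (5 dequeues):
  [1] u=0 | in ⊥ | out 4 | ==
  [2] u=1 | in 4 | out 1 | prev ⊥ | push {}
  [3] u=2 | in 1 | out 4 | prev ⊥ | push {0,1}
  [4] u=0 | in 4 | out 4 | ==
  [5] u=1 | in 4 | out 1 | ==

Converged values:
  [0] 4
  [1] 1
  [2] 4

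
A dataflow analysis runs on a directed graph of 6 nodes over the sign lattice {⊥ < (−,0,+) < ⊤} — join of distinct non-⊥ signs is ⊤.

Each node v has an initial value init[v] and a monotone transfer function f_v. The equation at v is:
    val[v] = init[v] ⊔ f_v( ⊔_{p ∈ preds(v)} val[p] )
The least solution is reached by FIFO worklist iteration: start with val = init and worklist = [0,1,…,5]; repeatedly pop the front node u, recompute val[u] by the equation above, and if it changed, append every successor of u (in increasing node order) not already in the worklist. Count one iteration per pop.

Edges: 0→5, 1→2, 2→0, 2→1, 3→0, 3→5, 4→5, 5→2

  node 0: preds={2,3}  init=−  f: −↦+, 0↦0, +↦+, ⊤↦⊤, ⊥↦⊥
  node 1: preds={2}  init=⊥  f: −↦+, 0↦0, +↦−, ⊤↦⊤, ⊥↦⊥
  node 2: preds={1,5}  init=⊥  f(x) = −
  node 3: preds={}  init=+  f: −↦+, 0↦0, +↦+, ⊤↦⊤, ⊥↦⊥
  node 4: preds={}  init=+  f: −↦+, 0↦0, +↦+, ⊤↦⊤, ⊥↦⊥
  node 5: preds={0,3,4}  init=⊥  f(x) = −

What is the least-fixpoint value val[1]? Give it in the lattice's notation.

+

Iteration log — 9 steps:
  step 1. node 0  ⊔preds=+  new=⊤  old=−  +wl: 
  step 2. node 1  ⊔preds=⊥  new=⊥  stable
  step 3. node 2  ⊔preds=⊥  new=−  old=⊥  +wl: 0,1
  step 4. node 3  ⊔preds=⊥  new=+  stable
  step 5. node 4  ⊔preds=⊥  new=+  stable
  step 6. node 5  ⊔preds=⊤  new=−  old=⊥  +wl: 2
  step 7. node 0  ⊔preds=⊤  new=⊤  stable
  step 8. node 1  ⊔preds=−  new=+  old=⊥  +wl: 
  step 9. node 2  ⊔preds=⊤  new=−  stable

Least fixpoint reached:
  node 0: ⊤
  node 1: +
  node 2: −
  node 3: +
  node 4: +
  node 5: −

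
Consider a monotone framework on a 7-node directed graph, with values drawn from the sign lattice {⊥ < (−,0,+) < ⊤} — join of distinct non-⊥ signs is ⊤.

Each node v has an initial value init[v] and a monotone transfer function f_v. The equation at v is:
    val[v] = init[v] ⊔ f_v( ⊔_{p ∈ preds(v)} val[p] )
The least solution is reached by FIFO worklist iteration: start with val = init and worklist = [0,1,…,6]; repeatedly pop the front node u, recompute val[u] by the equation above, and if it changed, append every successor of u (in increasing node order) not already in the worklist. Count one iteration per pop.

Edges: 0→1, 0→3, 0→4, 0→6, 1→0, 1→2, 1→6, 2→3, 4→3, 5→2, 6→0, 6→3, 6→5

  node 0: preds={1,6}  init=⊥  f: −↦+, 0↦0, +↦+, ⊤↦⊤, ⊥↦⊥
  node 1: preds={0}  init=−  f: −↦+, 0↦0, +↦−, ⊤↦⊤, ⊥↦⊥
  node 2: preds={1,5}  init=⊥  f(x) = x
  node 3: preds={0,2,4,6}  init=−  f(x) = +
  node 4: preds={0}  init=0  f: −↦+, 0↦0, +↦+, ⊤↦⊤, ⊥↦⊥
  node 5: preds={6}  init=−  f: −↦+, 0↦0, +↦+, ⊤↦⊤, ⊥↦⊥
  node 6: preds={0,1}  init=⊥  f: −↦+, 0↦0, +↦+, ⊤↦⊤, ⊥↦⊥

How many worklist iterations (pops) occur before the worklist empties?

Trace (17 dequeues):
  [1] u=0 | in − | out + | prev ⊥ | push {}
  [2] u=1 | in + | out − | ==
  [3] u=2 | in − | out − | prev ⊥ | push {}
  [4] u=3 | in ⊤ | out ⊤ | prev − | push {}
  [5] u=4 | in + | out ⊤ | prev 0 | push {3}
  [6] u=5 | in ⊥ | out − | ==
  [7] u=6 | in ⊤ | out ⊤ | prev ⊥ | push {0,5}
  [8] u=3 | in ⊤ | out ⊤ | ==
  [9] u=0 | in ⊤ | out ⊤ | prev + | push {1,3,4,6}
  [10] u=5 | in ⊤ | out ⊤ | prev − | push {2}
  [11] u=1 | in ⊤ | out ⊤ | prev − | push {0}
  [12] u=3 | in ⊤ | out ⊤ | ==
  [13] u=4 | in ⊤ | out ⊤ | ==
  [14] u=6 | in ⊤ | out ⊤ | ==
  [15] u=2 | in ⊤ | out ⊤ | prev − | push {3}
  [16] u=0 | in ⊤ | out ⊤ | ==
  [17] u=3 | in ⊤ | out ⊤ | ==

Converged values:
  [0] ⊤
  [1] ⊤
  [2] ⊤
  [3] ⊤
  [4] ⊤
  [5] ⊤
  [6] ⊤

17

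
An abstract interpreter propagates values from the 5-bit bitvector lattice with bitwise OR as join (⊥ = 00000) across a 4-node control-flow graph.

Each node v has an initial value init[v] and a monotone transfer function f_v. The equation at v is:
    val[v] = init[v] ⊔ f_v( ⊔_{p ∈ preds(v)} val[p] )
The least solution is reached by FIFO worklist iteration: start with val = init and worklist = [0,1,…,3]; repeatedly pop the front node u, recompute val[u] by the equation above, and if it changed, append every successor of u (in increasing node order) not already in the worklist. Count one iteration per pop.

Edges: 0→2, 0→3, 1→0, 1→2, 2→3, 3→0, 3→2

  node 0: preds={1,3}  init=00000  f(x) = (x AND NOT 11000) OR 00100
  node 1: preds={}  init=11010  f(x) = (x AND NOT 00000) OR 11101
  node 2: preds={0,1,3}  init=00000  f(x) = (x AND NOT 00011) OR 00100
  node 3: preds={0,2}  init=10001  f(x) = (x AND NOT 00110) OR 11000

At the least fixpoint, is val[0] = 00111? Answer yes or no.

yes

Iteration log — 6 steps:
  step 1. node 0  ⊔preds=11011  new=00111  old=00000  +wl: 
  step 2. node 1  ⊔preds=00000  new=11111  old=11010  +wl: 0
  step 3. node 2  ⊔preds=11111  new=11100  old=00000  +wl: 
  step 4. node 3  ⊔preds=11111  new=11001  old=10001  +wl: 2
  step 5. node 0  ⊔preds=11111  new=00111  stable
  step 6. node 2  ⊔preds=11111  new=11100  stable

Least fixpoint reached:
  node 0: 00111
  node 1: 11111
  node 2: 11100
  node 3: 11001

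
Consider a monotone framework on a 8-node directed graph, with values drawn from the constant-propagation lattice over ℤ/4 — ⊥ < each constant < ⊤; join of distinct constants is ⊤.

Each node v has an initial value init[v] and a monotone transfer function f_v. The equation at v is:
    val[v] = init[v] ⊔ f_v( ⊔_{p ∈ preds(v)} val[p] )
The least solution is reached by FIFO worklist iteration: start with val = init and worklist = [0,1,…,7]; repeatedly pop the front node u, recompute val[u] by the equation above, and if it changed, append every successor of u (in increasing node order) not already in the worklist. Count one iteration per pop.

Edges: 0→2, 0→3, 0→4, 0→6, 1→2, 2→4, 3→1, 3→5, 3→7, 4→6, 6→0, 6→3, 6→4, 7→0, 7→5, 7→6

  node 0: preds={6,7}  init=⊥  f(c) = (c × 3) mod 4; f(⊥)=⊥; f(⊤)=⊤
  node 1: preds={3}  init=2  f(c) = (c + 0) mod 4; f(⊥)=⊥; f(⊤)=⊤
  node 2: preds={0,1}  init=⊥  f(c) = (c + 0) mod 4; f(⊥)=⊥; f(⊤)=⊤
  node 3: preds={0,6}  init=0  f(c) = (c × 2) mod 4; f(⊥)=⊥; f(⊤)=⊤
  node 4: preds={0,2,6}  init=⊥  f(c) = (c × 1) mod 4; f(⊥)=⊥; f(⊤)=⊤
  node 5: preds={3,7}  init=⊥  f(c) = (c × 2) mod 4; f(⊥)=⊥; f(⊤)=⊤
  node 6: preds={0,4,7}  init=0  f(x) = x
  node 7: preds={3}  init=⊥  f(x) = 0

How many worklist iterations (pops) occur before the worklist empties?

Worklist (16 pops):
  #1 pop 0: in=0 → 0 (was ⊥); enqueue []
  #2 pop 1: in=0 → ⊤ (was 2); enqueue []
  #3 pop 2: in=⊤ → ⊤ (was ⊥); enqueue []
  #4 pop 3: in=0 → 0 (no change)
  #5 pop 4: in=⊤ → ⊤ (was ⊥); enqueue []
  #6 pop 5: in=0 → 0 (was ⊥); enqueue []
  #7 pop 6: in=⊤ → ⊤ (was 0); enqueue [0,3,4]
  #8 pop 7: in=0 → 0 (was ⊥); enqueue [5,6]
  #9 pop 0: in=⊤ → ⊤ (was 0); enqueue [2]
  #10 pop 3: in=⊤ → ⊤ (was 0); enqueue [1,7]
  #11 pop 4: in=⊤ → ⊤ (no change)
  #12 pop 5: in=⊤ → ⊤ (was 0); enqueue []
  #13 pop 6: in=⊤ → ⊤ (no change)
  #14 pop 2: in=⊤ → ⊤ (no change)
  #15 pop 1: in=⊤ → ⊤ (no change)
  #16 pop 7: in=⊤ → 0 (no change)

Fixpoint:
  val[0] = ⊤
  val[1] = ⊤
  val[2] = ⊤
  val[3] = ⊤
  val[4] = ⊤
  val[5] = ⊤
  val[6] = ⊤
  val[7] = 0

16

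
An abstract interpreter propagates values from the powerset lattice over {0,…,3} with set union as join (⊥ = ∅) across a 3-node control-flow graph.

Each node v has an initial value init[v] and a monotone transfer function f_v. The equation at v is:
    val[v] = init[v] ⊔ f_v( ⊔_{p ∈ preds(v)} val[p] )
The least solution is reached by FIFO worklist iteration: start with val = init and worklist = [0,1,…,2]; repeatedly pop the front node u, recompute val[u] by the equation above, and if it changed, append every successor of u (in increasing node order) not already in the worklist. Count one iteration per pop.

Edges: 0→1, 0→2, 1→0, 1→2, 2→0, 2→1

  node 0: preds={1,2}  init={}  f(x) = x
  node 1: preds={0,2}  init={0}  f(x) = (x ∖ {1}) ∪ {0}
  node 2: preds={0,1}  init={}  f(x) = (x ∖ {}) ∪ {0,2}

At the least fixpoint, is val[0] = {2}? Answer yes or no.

no

Trace (7 dequeues):
  [1] u=0 | in {0} | out {0} | prev {} | push {}
  [2] u=1 | in {0} | out {0} | ==
  [3] u=2 | in {0} | out {0,2} | prev {} | push {0,1}
  [4] u=0 | in {0,2} | out {0,2} | prev {0} | push {2}
  [5] u=1 | in {0,2} | out {0,2} | prev {0} | push {0}
  [6] u=2 | in {0,2} | out {0,2} | ==
  [7] u=0 | in {0,2} | out {0,2} | ==

Converged values:
  [0] {0,2}
  [1] {0,2}
  [2] {0,2}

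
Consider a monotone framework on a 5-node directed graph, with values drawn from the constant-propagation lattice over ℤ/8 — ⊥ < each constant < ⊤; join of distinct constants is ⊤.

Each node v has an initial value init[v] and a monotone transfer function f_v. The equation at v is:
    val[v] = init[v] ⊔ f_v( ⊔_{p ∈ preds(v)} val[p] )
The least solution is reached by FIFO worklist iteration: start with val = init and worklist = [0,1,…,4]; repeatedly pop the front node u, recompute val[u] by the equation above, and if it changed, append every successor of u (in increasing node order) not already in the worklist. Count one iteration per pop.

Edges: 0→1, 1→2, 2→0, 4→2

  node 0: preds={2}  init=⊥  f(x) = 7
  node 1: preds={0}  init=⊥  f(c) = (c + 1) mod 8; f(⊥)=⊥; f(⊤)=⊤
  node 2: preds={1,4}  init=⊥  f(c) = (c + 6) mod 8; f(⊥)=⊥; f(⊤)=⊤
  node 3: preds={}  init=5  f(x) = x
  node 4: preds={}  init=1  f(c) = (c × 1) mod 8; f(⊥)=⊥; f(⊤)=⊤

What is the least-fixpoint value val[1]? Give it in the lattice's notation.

Trace (6 dequeues):
  [1] u=0 | in ⊥ | out 7 | prev ⊥ | push {}
  [2] u=1 | in 7 | out 0 | prev ⊥ | push {}
  [3] u=2 | in ⊤ | out ⊤ | prev ⊥ | push {0}
  [4] u=3 | in ⊥ | out 5 | ==
  [5] u=4 | in ⊥ | out 1 | ==
  [6] u=0 | in ⊤ | out 7 | ==

Converged values:
  [0] 7
  [1] 0
  [2] ⊤
  [3] 5
  [4] 1

0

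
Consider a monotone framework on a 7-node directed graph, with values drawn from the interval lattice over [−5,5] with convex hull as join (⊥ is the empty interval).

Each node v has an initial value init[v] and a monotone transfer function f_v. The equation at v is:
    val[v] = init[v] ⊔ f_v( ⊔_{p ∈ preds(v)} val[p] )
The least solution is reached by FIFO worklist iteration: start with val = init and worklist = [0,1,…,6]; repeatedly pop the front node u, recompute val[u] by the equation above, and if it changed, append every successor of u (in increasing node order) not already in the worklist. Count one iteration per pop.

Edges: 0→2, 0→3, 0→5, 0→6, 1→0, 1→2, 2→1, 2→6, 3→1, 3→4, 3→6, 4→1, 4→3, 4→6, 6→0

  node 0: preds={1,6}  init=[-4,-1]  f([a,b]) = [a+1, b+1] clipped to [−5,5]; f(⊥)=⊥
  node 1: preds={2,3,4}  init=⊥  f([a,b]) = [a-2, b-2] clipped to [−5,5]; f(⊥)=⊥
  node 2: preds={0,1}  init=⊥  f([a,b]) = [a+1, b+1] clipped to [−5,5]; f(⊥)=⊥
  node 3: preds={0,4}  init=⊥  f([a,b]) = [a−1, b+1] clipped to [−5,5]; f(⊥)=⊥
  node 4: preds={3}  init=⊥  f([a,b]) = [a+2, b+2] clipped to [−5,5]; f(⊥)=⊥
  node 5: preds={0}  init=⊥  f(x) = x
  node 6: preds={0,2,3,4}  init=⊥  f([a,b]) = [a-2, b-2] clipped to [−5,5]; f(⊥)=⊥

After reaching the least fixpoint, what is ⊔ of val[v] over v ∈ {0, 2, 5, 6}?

Iteration log — 25 steps:
  step 1. node 0  ⊔preds=⊥  new=[-4,-1]  stable
  step 2. node 1  ⊔preds=⊥  new=⊥  stable
  step 3. node 2  ⊔preds=[-4,-1]  new=[-3,0]  old=⊥  +wl: 1
  step 4. node 3  ⊔preds=[-4,-1]  new=[-5,0]  old=⊥  +wl: 
  step 5. node 4  ⊔preds=[-5,0]  new=[-3,2]  old=⊥  +wl: 3
  step 6. node 5  ⊔preds=[-4,-1]  new=[-4,-1]  old=⊥  +wl: 
  step 7. node 6  ⊔preds=[-5,2]  new=[-5,0]  old=⊥  +wl: 0
  step 8. node 1  ⊔preds=[-5,2]  new=[-5,0]  old=⊥  +wl: 2
  step 9. node 3  ⊔preds=[-4,2]  new=[-5,3]  old=[-5,0]  +wl: 1,4,6
  step 10. node 0  ⊔preds=[-5,0]  new=[-4,1]  old=[-4,-1]  +wl: 3,5
  step 11. node 2  ⊔preds=[-5,1]  new=[-4,2]  old=[-3,0]  +wl: 
  step 12. node 1  ⊔preds=[-5,3]  new=[-5,1]  old=[-5,0]  +wl: 0,2
  step 13. node 4  ⊔preds=[-5,3]  new=[-3,5]  old=[-3,2]  +wl: 1
  step 14. node 6  ⊔preds=[-5,5]  new=[-5,3]  old=[-5,0]  +wl: 
  step 15. node 3  ⊔preds=[-4,5]  new=[-5,5]  old=[-5,3]  +wl: 4,6
  step 16. node 5  ⊔preds=[-4,1]  new=[-4,1]  old=[-4,-1]  +wl: 
  step 17. node 0  ⊔preds=[-5,3]  new=[-4,4]  old=[-4,1]  +wl: 3,5
  step 18. node 2  ⊔preds=[-5,4]  new=[-4,5]  old=[-4,2]  +wl: 
  step 19. node 1  ⊔preds=[-5,5]  new=[-5,3]  old=[-5,1]  +wl: 0,2
  step 20. node 4  ⊔preds=[-5,5]  new=[-3,5]  stable
  step 21. node 6  ⊔preds=[-5,5]  new=[-5,3]  stable
  step 22. node 3  ⊔preds=[-4,5]  new=[-5,5]  stable
  step 23. node 5  ⊔preds=[-4,4]  new=[-4,4]  old=[-4,1]  +wl: 
  step 24. node 0  ⊔preds=[-5,3]  new=[-4,4]  stable
  step 25. node 2  ⊔preds=[-5,4]  new=[-4,5]  stable

Least fixpoint reached:
  node 0: [-4,4]
  node 1: [-5,3]
  node 2: [-4,5]
  node 3: [-5,5]
  node 4: [-3,5]
  node 5: [-4,4]
  node 6: [-5,3]

[-5,5]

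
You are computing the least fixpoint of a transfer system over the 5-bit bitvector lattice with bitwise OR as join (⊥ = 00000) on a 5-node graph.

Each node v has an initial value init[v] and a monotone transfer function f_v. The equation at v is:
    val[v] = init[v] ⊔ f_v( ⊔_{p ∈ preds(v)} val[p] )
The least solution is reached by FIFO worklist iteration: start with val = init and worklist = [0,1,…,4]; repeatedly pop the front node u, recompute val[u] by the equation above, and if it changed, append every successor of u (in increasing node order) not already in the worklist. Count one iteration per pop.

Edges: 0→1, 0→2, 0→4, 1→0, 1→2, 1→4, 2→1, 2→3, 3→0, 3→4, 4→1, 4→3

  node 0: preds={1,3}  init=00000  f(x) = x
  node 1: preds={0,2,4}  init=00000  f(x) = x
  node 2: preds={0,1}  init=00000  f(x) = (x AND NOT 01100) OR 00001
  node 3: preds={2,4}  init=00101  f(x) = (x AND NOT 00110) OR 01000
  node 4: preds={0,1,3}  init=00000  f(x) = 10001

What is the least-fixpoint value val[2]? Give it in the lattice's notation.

Trace (15 dequeues):
  [1] u=0 | in 00101 | out 00101 | prev 00000 | push {}
  [2] u=1 | in 00101 | out 00101 | prev 00000 | push {0}
  [3] u=2 | in 00101 | out 00001 | prev 00000 | push {1}
  [4] u=3 | in 00001 | out 01101 | prev 00101 | push {}
  [5] u=4 | in 01101 | out 10001 | prev 00000 | push {3}
  [6] u=0 | in 01101 | out 01101 | prev 00101 | push {2,4}
  [7] u=1 | in 11101 | out 11101 | prev 00101 | push {0}
  [8] u=3 | in 10001 | out 11101 | prev 01101 | push {}
  [9] u=2 | in 11101 | out 10001 | prev 00001 | push {1,3}
  [10] u=4 | in 11101 | out 10001 | ==
  [11] u=0 | in 11101 | out 11101 | prev 01101 | push {2,4}
  [12] u=1 | in 11101 | out 11101 | ==
  [13] u=3 | in 10001 | out 11101 | ==
  [14] u=2 | in 11101 | out 10001 | ==
  [15] u=4 | in 11101 | out 10001 | ==

Converged values:
  [0] 11101
  [1] 11101
  [2] 10001
  [3] 11101
  [4] 10001

10001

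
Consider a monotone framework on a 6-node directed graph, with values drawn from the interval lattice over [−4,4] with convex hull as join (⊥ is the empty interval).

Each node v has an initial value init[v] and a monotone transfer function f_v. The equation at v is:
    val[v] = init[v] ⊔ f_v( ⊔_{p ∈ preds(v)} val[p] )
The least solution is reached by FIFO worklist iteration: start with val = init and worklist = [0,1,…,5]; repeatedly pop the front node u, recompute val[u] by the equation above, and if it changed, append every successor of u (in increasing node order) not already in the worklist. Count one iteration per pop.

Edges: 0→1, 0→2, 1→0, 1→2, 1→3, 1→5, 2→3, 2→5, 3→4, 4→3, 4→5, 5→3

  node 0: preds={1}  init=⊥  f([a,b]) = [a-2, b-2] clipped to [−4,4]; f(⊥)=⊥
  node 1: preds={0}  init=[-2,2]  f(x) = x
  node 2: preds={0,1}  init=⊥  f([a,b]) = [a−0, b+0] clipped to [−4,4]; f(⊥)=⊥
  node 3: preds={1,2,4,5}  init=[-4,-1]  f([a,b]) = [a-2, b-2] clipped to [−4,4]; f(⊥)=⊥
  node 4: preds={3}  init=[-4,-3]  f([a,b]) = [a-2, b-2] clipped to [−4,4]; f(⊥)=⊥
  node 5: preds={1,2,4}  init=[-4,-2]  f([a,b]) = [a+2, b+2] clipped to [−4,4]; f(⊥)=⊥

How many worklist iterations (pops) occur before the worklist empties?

Worklist (11 pops):
  #1 pop 0: in=[-2,2] → [-4,0] (was ⊥); enqueue []
  #2 pop 1: in=[-4,0] → [-4,2] (was [-2,2]); enqueue [0]
  #3 pop 2: in=[-4,2] → [-4,2] (was ⊥); enqueue []
  #4 pop 3: in=[-4,2] → [-4,0] (was [-4,-1]); enqueue []
  #5 pop 4: in=[-4,0] → [-4,-2] (was [-4,-3]); enqueue [3]
  #6 pop 5: in=[-4,2] → [-4,4] (was [-4,-2]); enqueue []
  #7 pop 0: in=[-4,2] → [-4,0] (no change)
  #8 pop 3: in=[-4,4] → [-4,2] (was [-4,0]); enqueue [4]
  #9 pop 4: in=[-4,2] → [-4,0] (was [-4,-2]); enqueue [3,5]
  #10 pop 3: in=[-4,4] → [-4,2] (no change)
  #11 pop 5: in=[-4,2] → [-4,4] (no change)

Fixpoint:
  val[0] = [-4,0]
  val[1] = [-4,2]
  val[2] = [-4,2]
  val[3] = [-4,2]
  val[4] = [-4,0]
  val[5] = [-4,4]

11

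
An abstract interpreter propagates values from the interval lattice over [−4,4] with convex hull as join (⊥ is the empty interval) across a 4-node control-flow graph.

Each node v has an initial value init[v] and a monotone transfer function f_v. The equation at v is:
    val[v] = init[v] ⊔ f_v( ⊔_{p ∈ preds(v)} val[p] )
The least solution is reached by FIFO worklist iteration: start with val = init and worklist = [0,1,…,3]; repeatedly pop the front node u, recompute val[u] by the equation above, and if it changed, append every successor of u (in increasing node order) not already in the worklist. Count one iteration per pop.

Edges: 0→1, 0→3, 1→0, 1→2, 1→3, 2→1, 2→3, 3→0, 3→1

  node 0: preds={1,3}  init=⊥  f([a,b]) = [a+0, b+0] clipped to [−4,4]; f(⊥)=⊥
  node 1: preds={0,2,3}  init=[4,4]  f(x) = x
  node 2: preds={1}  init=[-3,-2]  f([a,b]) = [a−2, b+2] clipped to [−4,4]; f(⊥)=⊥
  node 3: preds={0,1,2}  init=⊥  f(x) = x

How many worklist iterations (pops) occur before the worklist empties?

Iteration log — 9 steps:
  step 1. node 0  ⊔preds=[4,4]  new=[4,4]  old=⊥  +wl: 
  step 2. node 1  ⊔preds=[-3,4]  new=[-3,4]  old=[4,4]  +wl: 0
  step 3. node 2  ⊔preds=[-3,4]  new=[-4,4]  old=[-3,-2]  +wl: 1
  step 4. node 3  ⊔preds=[-4,4]  new=[-4,4]  old=⊥  +wl: 
  step 5. node 0  ⊔preds=[-4,4]  new=[-4,4]  old=[4,4]  +wl: 3
  step 6. node 1  ⊔preds=[-4,4]  new=[-4,4]  old=[-3,4]  +wl: 0,2
  step 7. node 3  ⊔preds=[-4,4]  new=[-4,4]  stable
  step 8. node 0  ⊔preds=[-4,4]  new=[-4,4]  stable
  step 9. node 2  ⊔preds=[-4,4]  new=[-4,4]  stable

Least fixpoint reached:
  node 0: [-4,4]
  node 1: [-4,4]
  node 2: [-4,4]
  node 3: [-4,4]

9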